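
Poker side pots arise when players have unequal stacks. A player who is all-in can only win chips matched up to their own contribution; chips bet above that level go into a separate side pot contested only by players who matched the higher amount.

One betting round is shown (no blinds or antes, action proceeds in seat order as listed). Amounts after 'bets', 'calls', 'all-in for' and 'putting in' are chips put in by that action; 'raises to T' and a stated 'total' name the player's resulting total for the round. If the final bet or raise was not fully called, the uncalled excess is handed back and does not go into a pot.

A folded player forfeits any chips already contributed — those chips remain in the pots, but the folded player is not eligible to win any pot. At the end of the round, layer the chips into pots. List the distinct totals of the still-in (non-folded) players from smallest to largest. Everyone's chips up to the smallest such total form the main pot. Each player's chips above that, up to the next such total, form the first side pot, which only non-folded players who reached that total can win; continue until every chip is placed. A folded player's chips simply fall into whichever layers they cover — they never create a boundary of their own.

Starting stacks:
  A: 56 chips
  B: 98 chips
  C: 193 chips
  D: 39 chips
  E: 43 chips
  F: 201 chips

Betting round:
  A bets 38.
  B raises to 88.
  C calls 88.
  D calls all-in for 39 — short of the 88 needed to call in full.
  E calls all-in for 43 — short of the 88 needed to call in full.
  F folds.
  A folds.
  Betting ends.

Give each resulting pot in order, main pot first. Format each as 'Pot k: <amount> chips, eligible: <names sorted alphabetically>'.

Contributions: A=38, B=88, C=88, D=39, E=43
Folded: A, F
Pot levels (distinct totals of non-folded players): 39, 43, 88
Layer 1-39: A 38 + B 39 + C 39 + D 39 + E 39 = 194 chips; eligible B, C, D, E
Layer 40-43: 4 each from B, C, E = 4*3 = 12 chips; eligible B, C, E
Layer 44-88: 45 each from B, C = 45*2 = 90 chips; eligible B, C

Pot 1: 194 chips, eligible: B, C, D, E
Pot 2: 12 chips, eligible: B, C, E
Pot 3: 90 chips, eligible: B, C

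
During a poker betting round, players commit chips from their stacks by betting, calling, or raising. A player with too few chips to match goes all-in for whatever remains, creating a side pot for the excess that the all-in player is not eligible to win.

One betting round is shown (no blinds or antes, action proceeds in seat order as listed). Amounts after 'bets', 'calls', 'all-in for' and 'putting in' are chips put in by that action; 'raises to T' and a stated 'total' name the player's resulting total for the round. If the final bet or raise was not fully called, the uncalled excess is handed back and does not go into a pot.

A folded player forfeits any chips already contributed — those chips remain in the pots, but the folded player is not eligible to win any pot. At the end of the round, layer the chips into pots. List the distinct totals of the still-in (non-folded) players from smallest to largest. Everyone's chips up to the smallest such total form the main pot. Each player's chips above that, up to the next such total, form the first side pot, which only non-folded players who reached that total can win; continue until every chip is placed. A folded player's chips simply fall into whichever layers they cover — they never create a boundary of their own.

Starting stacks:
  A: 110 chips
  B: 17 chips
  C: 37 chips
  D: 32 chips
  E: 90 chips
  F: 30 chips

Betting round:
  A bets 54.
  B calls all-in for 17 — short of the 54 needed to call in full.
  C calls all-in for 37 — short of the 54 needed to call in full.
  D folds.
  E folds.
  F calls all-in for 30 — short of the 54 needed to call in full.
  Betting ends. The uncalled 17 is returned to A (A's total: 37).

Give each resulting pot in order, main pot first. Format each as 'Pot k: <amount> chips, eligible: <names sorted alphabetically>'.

Contributions (after 17 returned to A): A=37, B=17, C=37, F=30
Folded: D, E
Pot levels (distinct totals of non-folded players): 17, 30, 37
Layer 1-17: 17 each from A, B, C, F = 17*4 = 68 chips; eligible A, B, C, F
Layer 18-30: 13 each from A, C, F = 13*3 = 39 chips; eligible A, C, F
Layer 31-37: 7 each from A, C = 7*2 = 14 chips; eligible A, C

Pot 1: 68 chips, eligible: A, B, C, F
Pot 2: 39 chips, eligible: A, C, F
Pot 3: 14 chips, eligible: A, C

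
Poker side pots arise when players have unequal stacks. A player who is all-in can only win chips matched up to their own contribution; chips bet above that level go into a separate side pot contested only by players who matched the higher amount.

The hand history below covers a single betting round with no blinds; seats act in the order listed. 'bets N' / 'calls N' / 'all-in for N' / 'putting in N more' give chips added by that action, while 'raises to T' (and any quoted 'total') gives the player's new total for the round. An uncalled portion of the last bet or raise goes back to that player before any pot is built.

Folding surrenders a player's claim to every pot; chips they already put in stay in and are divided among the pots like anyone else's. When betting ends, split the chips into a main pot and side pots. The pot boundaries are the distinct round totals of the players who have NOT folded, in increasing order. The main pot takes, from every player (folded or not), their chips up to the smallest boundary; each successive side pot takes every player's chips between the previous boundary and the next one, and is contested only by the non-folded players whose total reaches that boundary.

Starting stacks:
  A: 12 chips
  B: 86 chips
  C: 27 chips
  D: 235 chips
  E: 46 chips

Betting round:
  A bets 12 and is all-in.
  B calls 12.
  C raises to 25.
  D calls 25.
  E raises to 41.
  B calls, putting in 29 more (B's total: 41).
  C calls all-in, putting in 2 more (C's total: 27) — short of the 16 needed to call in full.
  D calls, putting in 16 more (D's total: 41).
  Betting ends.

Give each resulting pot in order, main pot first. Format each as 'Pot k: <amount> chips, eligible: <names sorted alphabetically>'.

Contributions: A=12, B=41, C=27, D=41, E=41
Pot levels (distinct totals of non-folded players): 12, 27, 41
Layer 1-12: 12 each from A, B, C, D, E = 12*5 = 60 chips; eligible A, B, C, D, E
Layer 13-27: 15 each from B, C, D, E = 15*4 = 60 chips; eligible B, C, D, E
Layer 28-41: 14 each from B, D, E = 14*3 = 42 chips; eligible B, D, E

Pot 1: 60 chips, eligible: A, B, C, D, E
Pot 2: 60 chips, eligible: B, C, D, E
Pot 3: 42 chips, eligible: B, D, E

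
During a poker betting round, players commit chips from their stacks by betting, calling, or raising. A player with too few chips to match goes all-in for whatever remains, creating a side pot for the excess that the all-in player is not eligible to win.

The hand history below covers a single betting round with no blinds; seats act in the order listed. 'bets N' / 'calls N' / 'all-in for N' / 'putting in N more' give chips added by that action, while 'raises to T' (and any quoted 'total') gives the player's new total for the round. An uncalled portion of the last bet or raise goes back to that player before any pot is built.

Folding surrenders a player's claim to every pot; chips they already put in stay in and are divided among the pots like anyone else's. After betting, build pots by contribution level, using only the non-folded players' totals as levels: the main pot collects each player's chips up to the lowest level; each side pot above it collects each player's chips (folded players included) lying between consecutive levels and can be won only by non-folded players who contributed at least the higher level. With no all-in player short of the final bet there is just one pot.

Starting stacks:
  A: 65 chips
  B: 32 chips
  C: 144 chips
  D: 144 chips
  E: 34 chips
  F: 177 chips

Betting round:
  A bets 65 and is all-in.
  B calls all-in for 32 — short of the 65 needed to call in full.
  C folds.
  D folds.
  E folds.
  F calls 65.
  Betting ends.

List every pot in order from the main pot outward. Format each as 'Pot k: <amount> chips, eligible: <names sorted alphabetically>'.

Contributions: A=65, B=32, F=65
Folded: C, D, E
Pot levels (distinct totals of non-folded players): 32, 65
Layer 1-32: 32 each from A, B, F = 32*3 = 96 chips; eligible A, B, F
Layer 33-65: 33 each from A, F = 33*2 = 66 chips; eligible A, F

Pot 1: 96 chips, eligible: A, B, F
Pot 2: 66 chips, eligible: A, F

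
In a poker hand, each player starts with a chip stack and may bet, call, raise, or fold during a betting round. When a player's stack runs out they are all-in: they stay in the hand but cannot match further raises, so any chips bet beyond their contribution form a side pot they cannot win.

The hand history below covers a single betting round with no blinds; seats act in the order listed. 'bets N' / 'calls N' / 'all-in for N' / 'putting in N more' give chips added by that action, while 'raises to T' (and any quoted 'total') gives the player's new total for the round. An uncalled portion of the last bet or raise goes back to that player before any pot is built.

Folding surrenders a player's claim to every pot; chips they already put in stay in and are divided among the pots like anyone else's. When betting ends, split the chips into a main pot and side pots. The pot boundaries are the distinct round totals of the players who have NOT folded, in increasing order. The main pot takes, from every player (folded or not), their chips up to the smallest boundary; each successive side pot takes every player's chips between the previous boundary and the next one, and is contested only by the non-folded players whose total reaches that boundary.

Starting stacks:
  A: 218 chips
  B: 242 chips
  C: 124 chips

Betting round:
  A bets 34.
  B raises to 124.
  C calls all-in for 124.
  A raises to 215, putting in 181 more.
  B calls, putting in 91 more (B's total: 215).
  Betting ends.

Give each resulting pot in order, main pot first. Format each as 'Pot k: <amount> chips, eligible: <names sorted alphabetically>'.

Contributions: A=215, B=215, C=124
Pot levels (distinct totals of non-folded players): 124, 215
Layer 1-124: 124 each from A, B, C = 124*3 = 372 chips; eligible A, B, C
Layer 125-215: 91 each from A, B = 91*2 = 182 chips; eligible A, B

Pot 1: 372 chips, eligible: A, B, C
Pot 2: 182 chips, eligible: A, B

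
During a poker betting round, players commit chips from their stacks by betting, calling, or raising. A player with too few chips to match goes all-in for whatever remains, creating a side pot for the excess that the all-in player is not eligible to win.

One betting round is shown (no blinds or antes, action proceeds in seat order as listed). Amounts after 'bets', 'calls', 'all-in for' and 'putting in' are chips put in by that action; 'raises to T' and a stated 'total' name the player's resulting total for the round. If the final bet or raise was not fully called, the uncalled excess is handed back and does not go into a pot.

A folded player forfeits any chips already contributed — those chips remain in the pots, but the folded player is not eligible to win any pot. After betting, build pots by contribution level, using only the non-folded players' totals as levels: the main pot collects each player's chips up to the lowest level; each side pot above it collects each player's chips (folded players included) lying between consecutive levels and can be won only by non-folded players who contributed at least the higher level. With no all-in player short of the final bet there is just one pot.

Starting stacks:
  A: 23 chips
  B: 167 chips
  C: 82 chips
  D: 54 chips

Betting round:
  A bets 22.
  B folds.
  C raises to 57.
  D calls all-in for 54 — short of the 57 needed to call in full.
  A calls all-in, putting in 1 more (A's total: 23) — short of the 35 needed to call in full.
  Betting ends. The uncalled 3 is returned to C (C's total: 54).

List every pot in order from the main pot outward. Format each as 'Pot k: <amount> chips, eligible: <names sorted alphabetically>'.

Pot 1: 69 chips, eligible: A, C, D
Pot 2: 62 chips, eligible: C, D

Derivation:
Contributions (after 3 returned to C): A=23, C=54, D=54
Folded: B
Pot levels (distinct totals of non-folded players): 23, 54
Layer 1-23: 23 each from A, C, D = 23*3 = 69 chips; eligible A, C, D
Layer 24-54: 31 each from C, D = 31*2 = 62 chips; eligible C, D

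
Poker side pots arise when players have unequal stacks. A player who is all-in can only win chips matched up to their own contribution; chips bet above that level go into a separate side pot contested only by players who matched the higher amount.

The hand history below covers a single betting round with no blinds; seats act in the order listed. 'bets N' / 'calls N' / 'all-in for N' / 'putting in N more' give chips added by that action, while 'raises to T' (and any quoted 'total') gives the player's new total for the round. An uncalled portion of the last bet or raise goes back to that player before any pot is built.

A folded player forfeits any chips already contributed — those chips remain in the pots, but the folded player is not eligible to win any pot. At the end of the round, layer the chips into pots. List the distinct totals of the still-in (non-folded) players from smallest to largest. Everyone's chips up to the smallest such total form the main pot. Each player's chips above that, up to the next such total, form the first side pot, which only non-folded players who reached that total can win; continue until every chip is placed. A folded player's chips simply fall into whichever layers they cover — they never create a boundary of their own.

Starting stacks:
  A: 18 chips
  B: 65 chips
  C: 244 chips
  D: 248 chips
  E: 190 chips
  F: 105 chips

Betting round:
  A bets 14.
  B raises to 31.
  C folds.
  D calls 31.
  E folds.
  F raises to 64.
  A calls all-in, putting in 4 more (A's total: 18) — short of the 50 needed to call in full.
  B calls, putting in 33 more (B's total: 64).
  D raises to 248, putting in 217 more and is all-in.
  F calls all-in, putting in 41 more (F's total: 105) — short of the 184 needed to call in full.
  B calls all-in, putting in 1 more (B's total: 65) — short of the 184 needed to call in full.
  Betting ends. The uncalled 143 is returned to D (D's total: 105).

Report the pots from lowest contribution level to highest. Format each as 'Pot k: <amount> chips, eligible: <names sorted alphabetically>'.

Pot 1: 72 chips, eligible: A, B, D, F
Pot 2: 141 chips, eligible: B, D, F
Pot 3: 80 chips, eligible: D, F

Derivation:
Contributions (after 143 returned to D): A=18, B=65, D=105, F=105
Folded: C, E
Pot levels (distinct totals of non-folded players): 18, 65, 105
Layer 1-18: 18 each from A, B, D, F = 18*4 = 72 chips; eligible A, B, D, F
Layer 19-65: 47 each from B, D, F = 47*3 = 141 chips; eligible B, D, F
Layer 66-105: 40 each from D, F = 40*2 = 80 chips; eligible D, F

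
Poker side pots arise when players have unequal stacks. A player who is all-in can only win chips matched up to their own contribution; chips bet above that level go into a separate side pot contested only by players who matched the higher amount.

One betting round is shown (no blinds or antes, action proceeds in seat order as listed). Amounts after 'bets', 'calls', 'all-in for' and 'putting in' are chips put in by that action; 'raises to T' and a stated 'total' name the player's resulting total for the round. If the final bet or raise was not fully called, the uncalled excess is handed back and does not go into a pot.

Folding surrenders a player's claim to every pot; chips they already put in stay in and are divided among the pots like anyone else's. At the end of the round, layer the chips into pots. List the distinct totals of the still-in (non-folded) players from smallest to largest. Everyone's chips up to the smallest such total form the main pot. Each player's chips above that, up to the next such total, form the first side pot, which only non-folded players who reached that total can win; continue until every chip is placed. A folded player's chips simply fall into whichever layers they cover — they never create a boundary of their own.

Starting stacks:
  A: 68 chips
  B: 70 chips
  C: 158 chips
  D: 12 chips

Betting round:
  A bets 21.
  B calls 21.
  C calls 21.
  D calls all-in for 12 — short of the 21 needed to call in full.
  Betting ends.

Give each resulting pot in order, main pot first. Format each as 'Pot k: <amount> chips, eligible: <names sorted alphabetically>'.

Pot 1: 48 chips, eligible: A, B, C, D
Pot 2: 27 chips, eligible: A, B, C

Derivation:
Contributions: A=21, B=21, C=21, D=12
Pot levels (distinct totals of non-folded players): 12, 21
Layer 1-12: 12 each from A, B, C, D = 12*4 = 48 chips; eligible A, B, C, D
Layer 13-21: 9 each from A, B, C = 9*3 = 27 chips; eligible A, B, C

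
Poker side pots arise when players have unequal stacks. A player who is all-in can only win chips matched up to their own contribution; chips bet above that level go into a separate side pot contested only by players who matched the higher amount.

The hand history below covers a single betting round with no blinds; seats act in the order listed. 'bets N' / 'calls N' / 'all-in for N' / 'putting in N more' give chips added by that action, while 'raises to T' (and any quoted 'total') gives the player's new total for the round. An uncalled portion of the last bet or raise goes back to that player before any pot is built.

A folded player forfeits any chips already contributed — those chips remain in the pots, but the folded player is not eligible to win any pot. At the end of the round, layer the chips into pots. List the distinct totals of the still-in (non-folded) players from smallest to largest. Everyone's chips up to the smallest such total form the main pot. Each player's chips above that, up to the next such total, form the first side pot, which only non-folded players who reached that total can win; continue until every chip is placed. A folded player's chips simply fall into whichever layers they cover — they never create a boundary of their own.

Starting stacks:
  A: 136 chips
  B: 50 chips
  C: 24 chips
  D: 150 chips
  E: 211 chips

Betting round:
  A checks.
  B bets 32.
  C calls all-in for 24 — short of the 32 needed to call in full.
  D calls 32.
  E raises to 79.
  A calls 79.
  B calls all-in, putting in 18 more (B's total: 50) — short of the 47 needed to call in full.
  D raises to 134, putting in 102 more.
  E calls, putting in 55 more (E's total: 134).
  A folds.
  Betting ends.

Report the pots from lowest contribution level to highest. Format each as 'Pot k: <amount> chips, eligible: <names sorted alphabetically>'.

Contributions: A=79, B=50, C=24, D=134, E=134
Folded: A
Pot levels (distinct totals of non-folded players): 24, 50, 134
Layer 1-24: 24 each from A, B, C, D, E = 24*5 = 120 chips; eligible B, C, D, E
Layer 25-50: 26 each from A, B, D, E = 26*4 = 104 chips; eligible B, D, E
Layer 51-134: A 29 + D 84 + E 84 = 197 chips; eligible D, E

Pot 1: 120 chips, eligible: B, C, D, E
Pot 2: 104 chips, eligible: B, D, E
Pot 3: 197 chips, eligible: D, E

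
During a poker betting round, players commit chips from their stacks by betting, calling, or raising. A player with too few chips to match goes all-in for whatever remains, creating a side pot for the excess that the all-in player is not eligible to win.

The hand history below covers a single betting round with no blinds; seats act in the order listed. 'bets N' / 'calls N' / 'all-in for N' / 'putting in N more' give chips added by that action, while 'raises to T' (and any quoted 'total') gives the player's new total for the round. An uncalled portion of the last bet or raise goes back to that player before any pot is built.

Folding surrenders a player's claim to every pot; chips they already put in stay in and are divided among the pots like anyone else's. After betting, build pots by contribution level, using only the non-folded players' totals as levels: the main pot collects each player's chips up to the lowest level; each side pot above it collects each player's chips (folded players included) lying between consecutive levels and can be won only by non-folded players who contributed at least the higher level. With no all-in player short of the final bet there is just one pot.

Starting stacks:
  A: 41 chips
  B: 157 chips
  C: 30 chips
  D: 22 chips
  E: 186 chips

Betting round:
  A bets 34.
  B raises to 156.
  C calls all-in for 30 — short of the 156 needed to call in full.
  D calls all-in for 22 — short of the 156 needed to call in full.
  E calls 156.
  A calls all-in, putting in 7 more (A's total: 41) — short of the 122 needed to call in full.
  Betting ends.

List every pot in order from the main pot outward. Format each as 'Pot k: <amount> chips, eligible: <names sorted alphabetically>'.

Pot 1: 110 chips, eligible: A, B, C, D, E
Pot 2: 32 chips, eligible: A, B, C, E
Pot 3: 33 chips, eligible: A, B, E
Pot 4: 230 chips, eligible: B, E

Derivation:
Contributions: A=41, B=156, C=30, D=22, E=156
Pot levels (distinct totals of non-folded players): 22, 30, 41, 156
Layer 1-22: 22 each from A, B, C, D, E = 22*5 = 110 chips; eligible A, B, C, D, E
Layer 23-30: 8 each from A, B, C, E = 8*4 = 32 chips; eligible A, B, C, E
Layer 31-41: 11 each from A, B, E = 11*3 = 33 chips; eligible A, B, E
Layer 42-156: 115 each from B, E = 115*2 = 230 chips; eligible B, E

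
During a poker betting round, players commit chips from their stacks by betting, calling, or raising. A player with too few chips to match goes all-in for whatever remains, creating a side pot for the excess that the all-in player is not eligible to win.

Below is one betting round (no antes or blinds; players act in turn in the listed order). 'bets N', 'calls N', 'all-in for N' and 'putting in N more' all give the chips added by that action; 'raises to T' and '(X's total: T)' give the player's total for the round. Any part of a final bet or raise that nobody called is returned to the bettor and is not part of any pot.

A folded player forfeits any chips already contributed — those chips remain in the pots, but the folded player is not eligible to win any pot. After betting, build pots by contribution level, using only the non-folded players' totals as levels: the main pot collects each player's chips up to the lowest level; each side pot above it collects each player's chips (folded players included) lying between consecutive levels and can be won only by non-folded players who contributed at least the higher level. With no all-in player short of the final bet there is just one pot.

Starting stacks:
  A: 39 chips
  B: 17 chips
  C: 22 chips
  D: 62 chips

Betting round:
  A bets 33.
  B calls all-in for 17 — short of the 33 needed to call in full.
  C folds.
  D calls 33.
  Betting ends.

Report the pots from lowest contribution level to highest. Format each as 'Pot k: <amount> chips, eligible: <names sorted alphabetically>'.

Contributions: A=33, B=17, D=33
Folded: C
Pot levels (distinct totals of non-folded players): 17, 33
Layer 1-17: 17 each from A, B, D = 17*3 = 51 chips; eligible A, B, D
Layer 18-33: 16 each from A, D = 16*2 = 32 chips; eligible A, D

Pot 1: 51 chips, eligible: A, B, D
Pot 2: 32 chips, eligible: A, D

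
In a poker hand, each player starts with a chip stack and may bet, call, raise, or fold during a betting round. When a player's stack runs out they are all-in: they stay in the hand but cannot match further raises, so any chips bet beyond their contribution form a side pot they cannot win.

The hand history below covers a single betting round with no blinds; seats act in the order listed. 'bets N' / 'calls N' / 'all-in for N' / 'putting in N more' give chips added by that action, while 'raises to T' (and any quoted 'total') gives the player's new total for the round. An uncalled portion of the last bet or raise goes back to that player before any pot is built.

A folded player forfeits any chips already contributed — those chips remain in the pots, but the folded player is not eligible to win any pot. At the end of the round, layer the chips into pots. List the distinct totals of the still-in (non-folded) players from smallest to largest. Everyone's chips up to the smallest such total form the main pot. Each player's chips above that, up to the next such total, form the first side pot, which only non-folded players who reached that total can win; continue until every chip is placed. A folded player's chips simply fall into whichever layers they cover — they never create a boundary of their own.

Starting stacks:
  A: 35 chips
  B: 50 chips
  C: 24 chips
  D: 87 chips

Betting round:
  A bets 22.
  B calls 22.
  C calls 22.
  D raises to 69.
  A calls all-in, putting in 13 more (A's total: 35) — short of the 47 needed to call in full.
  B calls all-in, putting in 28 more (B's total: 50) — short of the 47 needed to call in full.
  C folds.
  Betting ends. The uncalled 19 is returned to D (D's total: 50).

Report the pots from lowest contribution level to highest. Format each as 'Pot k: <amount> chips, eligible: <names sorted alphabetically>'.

Contributions (after 19 returned to D): A=35, B=50, C=22, D=50
Folded: C
Pot levels (distinct totals of non-folded players): 35, 50
Layer 1-35: A 35 + B 35 + C 22 + D 35 = 127 chips; eligible A, B, D
Layer 36-50: 15 each from B, D = 15*2 = 30 chips; eligible B, D

Pot 1: 127 chips, eligible: A, B, D
Pot 2: 30 chips, eligible: B, D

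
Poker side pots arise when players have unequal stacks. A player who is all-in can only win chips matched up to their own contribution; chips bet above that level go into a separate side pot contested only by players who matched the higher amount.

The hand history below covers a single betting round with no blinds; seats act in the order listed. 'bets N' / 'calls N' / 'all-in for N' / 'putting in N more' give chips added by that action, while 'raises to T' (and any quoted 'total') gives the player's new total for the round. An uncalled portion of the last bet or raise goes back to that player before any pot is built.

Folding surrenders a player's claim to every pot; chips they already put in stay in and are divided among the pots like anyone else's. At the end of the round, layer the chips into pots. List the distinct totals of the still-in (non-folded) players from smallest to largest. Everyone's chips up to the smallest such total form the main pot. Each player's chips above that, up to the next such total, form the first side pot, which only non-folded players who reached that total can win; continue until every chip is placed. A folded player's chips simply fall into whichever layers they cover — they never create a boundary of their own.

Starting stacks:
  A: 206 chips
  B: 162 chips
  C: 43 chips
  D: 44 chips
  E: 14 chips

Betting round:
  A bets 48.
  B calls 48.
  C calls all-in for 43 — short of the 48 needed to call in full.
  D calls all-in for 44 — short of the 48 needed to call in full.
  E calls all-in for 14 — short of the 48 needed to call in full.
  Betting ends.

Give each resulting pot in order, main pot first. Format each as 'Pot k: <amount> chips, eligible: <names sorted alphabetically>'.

Contributions: A=48, B=48, C=43, D=44, E=14
Pot levels (distinct totals of non-folded players): 14, 43, 44, 48
Layer 1-14: 14 each from A, B, C, D, E = 14*5 = 70 chips; eligible A, B, C, D, E
Layer 15-43: 29 each from A, B, C, D = 29*4 = 116 chips; eligible A, B, C, D
Layer 44-44: 1 each from A, B, D = 1*3 = 3 chips; eligible A, B, D
Layer 45-48: 4 each from A, B = 4*2 = 8 chips; eligible A, B

Pot 1: 70 chips, eligible: A, B, C, D, E
Pot 2: 116 chips, eligible: A, B, C, D
Pot 3: 3 chips, eligible: A, B, D
Pot 4: 8 chips, eligible: A, B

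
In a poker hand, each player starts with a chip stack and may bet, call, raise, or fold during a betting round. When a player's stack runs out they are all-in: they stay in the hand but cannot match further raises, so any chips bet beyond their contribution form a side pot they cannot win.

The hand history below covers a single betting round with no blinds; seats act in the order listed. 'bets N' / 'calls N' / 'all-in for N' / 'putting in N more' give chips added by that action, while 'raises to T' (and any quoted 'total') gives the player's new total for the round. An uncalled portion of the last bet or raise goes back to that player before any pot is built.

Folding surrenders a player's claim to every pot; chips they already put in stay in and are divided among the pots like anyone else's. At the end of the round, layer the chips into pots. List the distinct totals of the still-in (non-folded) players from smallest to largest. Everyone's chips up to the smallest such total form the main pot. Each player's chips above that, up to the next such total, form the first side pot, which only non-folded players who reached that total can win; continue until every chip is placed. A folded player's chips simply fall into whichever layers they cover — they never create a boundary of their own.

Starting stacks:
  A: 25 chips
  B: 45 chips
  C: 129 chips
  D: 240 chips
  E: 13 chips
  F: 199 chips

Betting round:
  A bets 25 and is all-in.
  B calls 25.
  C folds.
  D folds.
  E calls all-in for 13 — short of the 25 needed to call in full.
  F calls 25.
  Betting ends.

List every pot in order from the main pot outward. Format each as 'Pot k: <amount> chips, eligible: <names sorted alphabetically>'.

Contributions: A=25, B=25, E=13, F=25
Folded: C, D
Pot levels (distinct totals of non-folded players): 13, 25
Layer 1-13: 13 each from A, B, E, F = 13*4 = 52 chips; eligible A, B, E, F
Layer 14-25: 12 each from A, B, F = 12*3 = 36 chips; eligible A, B, F

Pot 1: 52 chips, eligible: A, B, E, F
Pot 2: 36 chips, eligible: A, B, F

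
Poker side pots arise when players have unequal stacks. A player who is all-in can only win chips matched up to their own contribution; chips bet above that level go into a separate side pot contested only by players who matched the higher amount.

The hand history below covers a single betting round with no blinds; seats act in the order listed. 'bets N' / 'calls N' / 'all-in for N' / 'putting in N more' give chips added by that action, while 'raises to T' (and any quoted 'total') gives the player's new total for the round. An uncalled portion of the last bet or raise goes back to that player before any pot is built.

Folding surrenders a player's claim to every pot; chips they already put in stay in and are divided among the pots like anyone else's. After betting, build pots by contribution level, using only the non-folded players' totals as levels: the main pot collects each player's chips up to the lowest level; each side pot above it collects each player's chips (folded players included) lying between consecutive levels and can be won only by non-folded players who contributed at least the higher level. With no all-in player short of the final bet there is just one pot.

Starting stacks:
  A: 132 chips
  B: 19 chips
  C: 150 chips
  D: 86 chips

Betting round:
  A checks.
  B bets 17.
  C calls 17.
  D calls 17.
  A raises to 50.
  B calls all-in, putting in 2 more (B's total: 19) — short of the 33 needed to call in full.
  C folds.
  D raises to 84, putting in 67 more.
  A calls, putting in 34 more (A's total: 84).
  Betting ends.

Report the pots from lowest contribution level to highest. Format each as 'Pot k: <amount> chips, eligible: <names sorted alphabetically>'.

Pot 1: 74 chips, eligible: A, B, D
Pot 2: 130 chips, eligible: A, D

Derivation:
Contributions: A=84, B=19, C=17, D=84
Folded: C
Pot levels (distinct totals of non-folded players): 19, 84
Layer 1-19: A 19 + B 19 + C 17 + D 19 = 74 chips; eligible A, B, D
Layer 20-84: 65 each from A, D = 65*2 = 130 chips; eligible A, D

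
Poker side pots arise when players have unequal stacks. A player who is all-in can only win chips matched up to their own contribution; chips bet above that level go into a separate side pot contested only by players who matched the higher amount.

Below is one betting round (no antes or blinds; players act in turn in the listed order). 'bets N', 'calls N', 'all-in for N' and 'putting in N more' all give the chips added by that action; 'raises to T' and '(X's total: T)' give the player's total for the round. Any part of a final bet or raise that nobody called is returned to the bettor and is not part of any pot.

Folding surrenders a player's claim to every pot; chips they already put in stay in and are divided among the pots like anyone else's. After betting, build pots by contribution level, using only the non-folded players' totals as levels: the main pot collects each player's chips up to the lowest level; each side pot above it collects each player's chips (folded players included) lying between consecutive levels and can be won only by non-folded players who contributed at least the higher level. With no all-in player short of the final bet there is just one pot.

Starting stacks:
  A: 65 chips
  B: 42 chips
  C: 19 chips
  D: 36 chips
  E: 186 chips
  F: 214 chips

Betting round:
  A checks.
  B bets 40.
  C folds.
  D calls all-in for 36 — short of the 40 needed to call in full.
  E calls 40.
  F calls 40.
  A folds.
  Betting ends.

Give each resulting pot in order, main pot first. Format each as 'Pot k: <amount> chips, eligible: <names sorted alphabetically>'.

Contributions: B=40, D=36, E=40, F=40
Folded: A, C
Pot levels (distinct totals of non-folded players): 36, 40
Layer 1-36: 36 each from B, D, E, F = 36*4 = 144 chips; eligible B, D, E, F
Layer 37-40: 4 each from B, E, F = 4*3 = 12 chips; eligible B, E, F

Pot 1: 144 chips, eligible: B, D, E, F
Pot 2: 12 chips, eligible: B, E, F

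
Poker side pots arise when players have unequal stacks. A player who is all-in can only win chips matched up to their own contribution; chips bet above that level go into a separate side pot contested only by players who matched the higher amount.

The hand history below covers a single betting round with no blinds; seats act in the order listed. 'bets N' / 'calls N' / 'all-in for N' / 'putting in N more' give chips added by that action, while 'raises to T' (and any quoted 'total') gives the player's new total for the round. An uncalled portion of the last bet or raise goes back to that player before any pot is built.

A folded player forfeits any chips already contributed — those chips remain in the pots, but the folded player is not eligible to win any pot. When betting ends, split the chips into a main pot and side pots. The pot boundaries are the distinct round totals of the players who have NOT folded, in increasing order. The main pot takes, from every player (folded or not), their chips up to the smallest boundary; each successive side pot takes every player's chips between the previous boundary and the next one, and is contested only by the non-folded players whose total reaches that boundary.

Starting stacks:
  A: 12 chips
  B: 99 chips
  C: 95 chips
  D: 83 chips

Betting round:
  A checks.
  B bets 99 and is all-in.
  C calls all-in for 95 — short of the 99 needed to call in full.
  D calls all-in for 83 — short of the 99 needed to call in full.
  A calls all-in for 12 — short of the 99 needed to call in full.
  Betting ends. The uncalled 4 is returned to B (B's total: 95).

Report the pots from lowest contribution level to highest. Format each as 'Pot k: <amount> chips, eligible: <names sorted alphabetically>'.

Contributions (after 4 returned to B): A=12, B=95, C=95, D=83
Pot levels (distinct totals of non-folded players): 12, 83, 95
Layer 1-12: 12 each from A, B, C, D = 12*4 = 48 chips; eligible A, B, C, D
Layer 13-83: 71 each from B, C, D = 71*3 = 213 chips; eligible B, C, D
Layer 84-95: 12 each from B, C = 12*2 = 24 chips; eligible B, C

Pot 1: 48 chips, eligible: A, B, C, D
Pot 2: 213 chips, eligible: B, C, D
Pot 3: 24 chips, eligible: B, C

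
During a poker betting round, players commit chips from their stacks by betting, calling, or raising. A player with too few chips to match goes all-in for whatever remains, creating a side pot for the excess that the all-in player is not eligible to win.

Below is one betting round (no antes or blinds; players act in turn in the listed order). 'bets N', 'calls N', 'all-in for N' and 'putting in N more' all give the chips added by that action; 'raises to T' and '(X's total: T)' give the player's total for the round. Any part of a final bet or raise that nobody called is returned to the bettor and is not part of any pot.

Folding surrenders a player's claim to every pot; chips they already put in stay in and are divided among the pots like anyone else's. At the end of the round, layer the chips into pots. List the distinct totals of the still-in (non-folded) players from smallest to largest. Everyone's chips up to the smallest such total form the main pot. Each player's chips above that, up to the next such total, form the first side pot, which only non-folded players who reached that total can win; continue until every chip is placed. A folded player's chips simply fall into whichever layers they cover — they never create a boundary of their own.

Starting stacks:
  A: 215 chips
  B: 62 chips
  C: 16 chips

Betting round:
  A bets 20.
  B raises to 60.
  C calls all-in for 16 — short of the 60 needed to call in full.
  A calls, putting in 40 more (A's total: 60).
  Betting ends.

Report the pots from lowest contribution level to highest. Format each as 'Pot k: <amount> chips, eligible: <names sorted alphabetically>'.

Pot 1: 48 chips, eligible: A, B, C
Pot 2: 88 chips, eligible: A, B

Derivation:
Contributions: A=60, B=60, C=16
Pot levels (distinct totals of non-folded players): 16, 60
Layer 1-16: 16 each from A, B, C = 16*3 = 48 chips; eligible A, B, C
Layer 17-60: 44 each from A, B = 44*2 = 88 chips; eligible A, B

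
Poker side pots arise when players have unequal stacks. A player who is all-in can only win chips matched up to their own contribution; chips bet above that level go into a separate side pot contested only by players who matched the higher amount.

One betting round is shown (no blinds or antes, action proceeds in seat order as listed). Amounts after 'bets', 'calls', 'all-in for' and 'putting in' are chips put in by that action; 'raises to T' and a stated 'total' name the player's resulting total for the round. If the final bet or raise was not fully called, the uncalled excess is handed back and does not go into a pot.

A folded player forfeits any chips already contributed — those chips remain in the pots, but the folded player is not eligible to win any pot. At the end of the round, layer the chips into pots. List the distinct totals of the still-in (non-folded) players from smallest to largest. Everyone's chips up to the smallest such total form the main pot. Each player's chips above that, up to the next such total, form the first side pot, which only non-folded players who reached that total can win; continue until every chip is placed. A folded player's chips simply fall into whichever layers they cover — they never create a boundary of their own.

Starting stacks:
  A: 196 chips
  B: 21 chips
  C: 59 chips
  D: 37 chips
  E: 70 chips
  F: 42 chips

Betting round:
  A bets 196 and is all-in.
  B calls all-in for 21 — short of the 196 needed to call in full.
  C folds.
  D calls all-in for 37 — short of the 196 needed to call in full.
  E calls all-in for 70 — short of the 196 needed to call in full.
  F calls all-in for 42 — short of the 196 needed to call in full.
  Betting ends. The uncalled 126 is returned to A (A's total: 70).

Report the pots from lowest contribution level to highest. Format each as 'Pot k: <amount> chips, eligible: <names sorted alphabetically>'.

Pot 1: 105 chips, eligible: A, B, D, E, F
Pot 2: 64 chips, eligible: A, D, E, F
Pot 3: 15 chips, eligible: A, E, F
Pot 4: 56 chips, eligible: A, E

Derivation:
Contributions (after 126 returned to A): A=70, B=21, D=37, E=70, F=42
Folded: C
Pot levels (distinct totals of non-folded players): 21, 37, 42, 70
Layer 1-21: 21 each from A, B, D, E, F = 21*5 = 105 chips; eligible A, B, D, E, F
Layer 22-37: 16 each from A, D, E, F = 16*4 = 64 chips; eligible A, D, E, F
Layer 38-42: 5 each from A, E, F = 5*3 = 15 chips; eligible A, E, F
Layer 43-70: 28 each from A, E = 28*2 = 56 chips; eligible A, E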